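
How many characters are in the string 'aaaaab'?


String: 'aaaaab'
Counting characters:
  'a' appears 5 time(s)
  'b' appears 1 time(s)
Total length = 5 + 1 = 6

6


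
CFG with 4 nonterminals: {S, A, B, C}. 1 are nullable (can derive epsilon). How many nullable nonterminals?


Nonterminals: {S, A, B, C}
A nonterminal is nullable if it can derive epsilon
Counting nullable nonterminals: 1
Total nullable = 1

1


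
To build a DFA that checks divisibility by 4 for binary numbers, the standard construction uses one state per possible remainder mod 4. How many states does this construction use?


Divisibility by 4 is tracked via the remainder mod 4: 0, 1, ..., 3
The construction assigns one state to each remainder
Number of remainders = 4

4


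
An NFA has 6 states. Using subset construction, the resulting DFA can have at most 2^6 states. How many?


NFA has 6 states
Subset construction: each DFA state = subset of NFA states
Maximum subsets = 2^6
2^6 = 64

64


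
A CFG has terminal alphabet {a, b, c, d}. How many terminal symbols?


Terminal symbols: a, b, c, d
Counting each: a (#1), b (#2), c (#3), d (#4)
Total = 4

4


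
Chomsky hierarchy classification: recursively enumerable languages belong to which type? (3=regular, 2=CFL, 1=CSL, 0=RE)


Chomsky hierarchy levels:
  Type 3: Regular (DFA/NFA/regex)
  Type 2: Context-free (PDA)
  Type 1: Context-sensitive
  Type 0: Recursively enumerable (TM)
'recursively enumerable' corresponds to Type 0

0


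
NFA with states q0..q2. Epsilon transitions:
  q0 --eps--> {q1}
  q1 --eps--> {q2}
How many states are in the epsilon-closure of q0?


Starting from q0
Initialize closure = {q0}
Follow epsilon from q0 -> add q1
Follow epsilon from q1 -> add q2
Final closure: {q0, q1, q2}
Size = 3

3


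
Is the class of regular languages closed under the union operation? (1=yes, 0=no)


Regular languages are closed under:
- Union (DFA product construction)
- Intersection (DFA product construction)
- Complement (swap accept/reject states)
- Concatenation (NFA construction)
- Kleene star (NFA construction)
union is in this list
Therefore: closed

1


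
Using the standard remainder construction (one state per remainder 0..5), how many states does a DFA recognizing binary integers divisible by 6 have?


Divisibility by 6 is tracked via the remainder mod 6: 0, 1, ..., 5
The construction assigns one state to each remainder
Number of remainders = 6

6


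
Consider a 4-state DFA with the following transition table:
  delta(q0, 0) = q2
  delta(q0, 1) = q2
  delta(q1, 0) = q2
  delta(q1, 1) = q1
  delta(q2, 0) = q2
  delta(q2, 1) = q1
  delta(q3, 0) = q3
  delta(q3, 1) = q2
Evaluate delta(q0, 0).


Looking up transition function:
delta(q0, 0) in the table
Row: q0, Column: 0
Result: q2

q2


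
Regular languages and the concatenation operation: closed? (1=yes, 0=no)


Regular languages are closed under all standard operations:
- Union: Yes (product construction)
- Intersection: Yes (product construction)
- Complement: Yes (swap accept/reject)
- Concatenation: Yes (NFA construction)
Operation: concatenation -> Closed

1


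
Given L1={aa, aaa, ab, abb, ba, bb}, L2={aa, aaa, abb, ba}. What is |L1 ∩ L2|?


L1 = {aa, aaa, ab, abb, ba, bb}
L2 = {aa, aaa, abb, ba}
Checking each string in L1 against L2:
  'aa': in L2? Yes
  'aaa': in L2? Yes
  'ab': in L2? No
  'abb': in L2? Yes
  'ba': in L2? Yes
  'bb': in L2? No
Intersection = {aa, aaa, abb, ba}
|L1 ∩ L2| = 4

4


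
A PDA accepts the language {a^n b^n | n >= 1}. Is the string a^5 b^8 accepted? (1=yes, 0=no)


Language requires equal numbers of a's and b's
PDA pushes for each 'a', pops for each 'b'
Number of a's = 5
Number of b's = 8
5 != 8 -> Reject

0


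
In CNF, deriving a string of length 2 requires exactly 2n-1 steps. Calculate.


Chomsky Normal Form derivation:
String length n = 2
Each step either:
  - Splits a nonterminal into two (n-1 such steps)
  - Converts a nonterminal to terminal (n such steps)
Total = (n-1) + n = 2n - 1
= 2(2) - 1
= 4 - 1
= 3

3


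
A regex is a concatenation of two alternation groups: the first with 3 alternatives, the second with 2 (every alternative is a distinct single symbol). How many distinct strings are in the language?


First group: 3 alternatives
Second group: 2 alternatives
Concatenation: each choice from group 1 pairs with each from group 2
Total = 3 x 2 = 6

6


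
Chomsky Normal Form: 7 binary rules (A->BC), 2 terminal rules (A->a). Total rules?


CNF allows two rule forms:
  A -> BC (binary): 7 rules
  A -> a (terminal): 2 rules
Total = 7 + 2 = 9

9


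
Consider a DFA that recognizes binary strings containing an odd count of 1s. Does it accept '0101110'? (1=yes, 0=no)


DFA has 2 states: q_even (start, accept=no) and q_odd
Processing string '0101110' character by character:
  Position 0: read '0', 1-count=0 -> q_even (no change)
  Position 1: read '1', 1-count=1 -> q_odd
  Position 2: read '0', 1-count=1 -> q_odd (no change)
  Position 3: read '1', 1-count=2 -> q_even
  Position 4: read '1', 1-count=3 -> q_odd
  Position 5: read '1', 1-count=4 -> q_even
  Position 6: read '0', 1-count=4 -> q_even (no change)
Final state: q_even, total 1s = 4 (even); the DFA requires an odd count -> reject

0


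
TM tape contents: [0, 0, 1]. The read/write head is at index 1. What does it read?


Tape: [0, 0, 1]
Positions: 0 1 2
Values:    0 0 1
Head at position 1
tape[1] = 0

0


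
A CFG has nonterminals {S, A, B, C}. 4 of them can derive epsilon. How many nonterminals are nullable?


Nonterminals: {S, A, B, C}
A nonterminal is nullable if it can derive epsilon
Counting nullable nonterminals: 4
Total nullable = 4

4


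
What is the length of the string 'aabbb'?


String: 'aabbb'
Counting characters:
  'a' appears 2 time(s)
  'b' appears 3 time(s)
Total length = 2 + 3 = 5

5


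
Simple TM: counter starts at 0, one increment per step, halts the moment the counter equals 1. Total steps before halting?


Counter starts at 0. Counting sequence:
  Step 1: counter = 1
Counter reached 1 -> halt
Total steps = 1

1


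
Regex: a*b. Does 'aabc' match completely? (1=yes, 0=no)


Pattern: a*b
String: 'aabc'
Pattern requires: zero or more 'a's followed by exactly one 'b'
Found 2 leading 'a's
Remaining: 'bc'
Remaining is not 'b' -> no match
Result: 0

0


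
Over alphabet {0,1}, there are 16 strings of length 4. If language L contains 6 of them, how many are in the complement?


Alphabet: {0,1}
String length: 4
Total strings of length 4 = 2^4 = 16
Strings in L = 6
Complement = total - |L|
= 16 - 6
= 10

10


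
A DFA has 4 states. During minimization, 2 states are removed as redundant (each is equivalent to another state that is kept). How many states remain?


Original DFA: 4 states
Redundant states removed: 2
Minimized states = original - removed
= 4 - 2
= 2

2


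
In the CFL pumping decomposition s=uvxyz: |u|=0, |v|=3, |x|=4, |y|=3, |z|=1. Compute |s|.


|s| = |u| + |v| + |x| + |y| + |z|
= 0 + 3 + 4 + 3 + 1
= 3 + 4 + 4
= 7 + 4
= 11

11


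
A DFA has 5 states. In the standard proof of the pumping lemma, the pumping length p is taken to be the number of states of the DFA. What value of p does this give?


Pumping lemma for regular languages (standard proof):
Take p = |Q|, the number of DFA states.
Any string of length >= |Q| passes through |Q|+1 states while reading its first |Q| symbols,
so by pigeonhole some state repeats, giving the loop that can be pumped.
Here |Q| = 5
Therefore the proof uses p = 5

5


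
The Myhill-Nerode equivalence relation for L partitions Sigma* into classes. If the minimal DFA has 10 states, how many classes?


Myhill-Nerode theorem:
Number of equivalence classes = number of states in minimal DFA
Minimal DFA states = 10
Therefore equivalence classes = 10

10


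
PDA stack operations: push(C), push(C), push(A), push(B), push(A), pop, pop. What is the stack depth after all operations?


Tracing stack operations:
  push(C) -> stack = [C], depth=1
  push(C) -> stack = [C,C], depth=2
  push(A) -> stack = [C,C,A], depth=3
  push(B) -> stack = [C,C,A,B], depth=4
  push(A) -> stack = [C,C,A,B,A], depth=5
  pop -> removed A, stack = [C,C,A,B], depth=4
  pop -> removed B, stack = [C,C,A], depth=3
Final depth = 3

3


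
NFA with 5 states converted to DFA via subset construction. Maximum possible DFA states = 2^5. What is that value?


NFA has 5 states
Subset construction: each DFA state = subset of NFA states
Maximum subsets = 2^5
2^5 = 32

32


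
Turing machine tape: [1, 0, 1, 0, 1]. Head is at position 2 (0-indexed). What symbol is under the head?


Tape: [1, 0, 1, 0, 1]
Positions: 0 1 2 3 4
Values:    1 0 1 0 1
Head at position 2
tape[2] = 1

1


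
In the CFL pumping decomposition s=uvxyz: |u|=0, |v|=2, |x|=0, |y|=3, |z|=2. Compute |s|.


|s| = |u| + |v| + |x| + |y| + |z|
= 0 + 2 + 0 + 3 + 2
= 2 + 0 + 5
= 2 + 5
= 7

7


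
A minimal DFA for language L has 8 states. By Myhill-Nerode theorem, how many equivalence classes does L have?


Myhill-Nerode theorem:
Number of equivalence classes = number of states in minimal DFA
Minimal DFA states = 8
Therefore equivalence classes = 8

8


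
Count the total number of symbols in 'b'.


String: 'b'
Counting characters:
  'b' appears 1 time(s)
Total length = 0 + 1 = 1

1


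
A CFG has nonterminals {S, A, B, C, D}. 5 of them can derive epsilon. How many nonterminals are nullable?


Nonterminals: {S, A, B, C, D}
A nonterminal is nullable if it can derive epsilon
Counting nullable nonterminals: 5
Total nullable = 5

5


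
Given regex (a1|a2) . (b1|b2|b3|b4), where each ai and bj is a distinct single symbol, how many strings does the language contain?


First group: 2 alternatives
Second group: 4 alternatives
Concatenation: each choice from group 1 pairs with each from group 2
Total = 2 x 4 = 8

8


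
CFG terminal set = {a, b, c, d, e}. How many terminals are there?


Terminal symbols: a, b, c, d, e
Counting each: a (#1), b (#2), c (#3), d (#4), e (#5)
Total = 5

5


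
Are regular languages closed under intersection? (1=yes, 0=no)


Regular languages are closed under:
- Union (DFA product construction)
- Intersection (DFA product construction)
- Complement (swap accept/reject states)
- Concatenation (NFA construction)
- Kleene star (NFA construction)
intersection is in this list
Therefore: closed

1


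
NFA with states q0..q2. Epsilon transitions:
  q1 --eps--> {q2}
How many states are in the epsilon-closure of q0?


Starting from q0
Initialize closure = {q0}
q0 has no outgoing epsilon transitions -> nothing to add
Final closure: {q0}
Size = 1

1


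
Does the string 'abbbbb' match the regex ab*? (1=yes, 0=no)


Pattern: ab*
String: 'abbbbb'
Pattern requires: exactly one 'a' followed by zero or more 'b's
First char is 'a' -> OK
Rest 'bbbbb': all b's? Yes
Result: 1

1


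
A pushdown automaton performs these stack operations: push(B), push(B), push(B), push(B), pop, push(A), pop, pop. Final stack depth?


Tracing stack operations:
  push(B) -> stack = [B], depth=1
  push(B) -> stack = [B,B], depth=2
  push(B) -> stack = [B,B,B], depth=3
  push(B) -> stack = [B,B,B,B], depth=4
  pop -> removed B, stack = [B,B,B], depth=3
  push(A) -> stack = [B,B,B,A], depth=4
  pop -> removed A, stack = [B,B,B], depth=3
  pop -> removed B, stack = [B,B], depth=2
Final depth = 2

2


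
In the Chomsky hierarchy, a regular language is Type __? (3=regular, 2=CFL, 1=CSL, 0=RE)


Chomsky hierarchy levels:
  Type 3: Regular (DFA/NFA/regex)
  Type 2: Context-free (PDA)
  Type 1: Context-sensitive
  Type 0: Recursively enumerable (TM)
'regular' corresponds to Type 3

3


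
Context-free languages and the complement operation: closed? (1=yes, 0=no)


CFL closure properties:
  Closed under: union, concatenation, Kleene star
  NOT closed under: intersection, complement
Operation 'complement' is in not-closed list -> No (not closed)

0


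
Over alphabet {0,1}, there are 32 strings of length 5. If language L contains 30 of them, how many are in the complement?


Alphabet: {0,1}
String length: 5
Total strings of length 5 = 2^5 = 32
Strings in L = 30
Complement = total - |L|
= 32 - 30
= 2

2


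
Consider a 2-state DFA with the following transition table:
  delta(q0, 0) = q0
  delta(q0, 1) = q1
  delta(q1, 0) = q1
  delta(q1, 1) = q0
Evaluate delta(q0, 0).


Looking up transition function:
delta(q0, 0) in the table
Row: q0, Column: 0
Result: q0

q0


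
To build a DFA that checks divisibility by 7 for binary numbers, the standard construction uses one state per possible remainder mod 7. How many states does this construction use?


Divisibility by 7 is tracked via the remainder mod 7: 0, 1, ..., 6
The construction assigns one state to each remainder
Number of remainders = 7

7


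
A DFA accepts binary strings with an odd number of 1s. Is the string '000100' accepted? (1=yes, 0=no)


DFA has 2 states: q_even (start, accept=no) and q_odd
Processing string '000100' character by character:
  Position 0: read '0', 1-count=0 -> q_even (no change)
  Position 1: read '0', 1-count=0 -> q_even (no change)
  Position 2: read '0', 1-count=0 -> q_even (no change)
  Position 3: read '1', 1-count=1 -> q_odd
  Position 4: read '0', 1-count=1 -> q_odd (no change)
  Position 5: read '0', 1-count=1 -> q_odd (no change)
Final state: q_odd, total 1s = 1 (odd); the DFA requires an odd count -> accept

1


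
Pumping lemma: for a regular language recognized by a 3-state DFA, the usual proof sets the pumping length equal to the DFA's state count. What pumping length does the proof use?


Pumping lemma for regular languages (standard proof):
Take p = |Q|, the number of DFA states.
Any string of length >= |Q| passes through |Q|+1 states while reading its first |Q| symbols,
so by pigeonhole some state repeats, giving the loop that can be pumped.
Here |Q| = 3
Therefore the proof uses p = 3

3


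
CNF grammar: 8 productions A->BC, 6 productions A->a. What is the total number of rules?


CNF allows two rule forms:
  A -> BC (binary): 8 rules
  A -> a (terminal): 6 rules
Total = 8 + 6 = 14

14


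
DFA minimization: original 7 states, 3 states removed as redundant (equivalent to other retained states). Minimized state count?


Original DFA: 7 states
Redundant states removed: 3
Minimized states = original - removed
= 7 - 3
= 4

4


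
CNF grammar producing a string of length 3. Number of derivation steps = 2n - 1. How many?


Chomsky Normal Form derivation:
String length n = 3
Each step either:
  - Splits a nonterminal into two (n-1 such steps)
  - Converts a nonterminal to terminal (n such steps)
Total = (n-1) + n = 2n - 1
= 2(3) - 1
= 6 - 1
= 5

5


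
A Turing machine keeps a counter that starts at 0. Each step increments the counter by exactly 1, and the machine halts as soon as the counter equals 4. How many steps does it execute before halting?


Counter starts at 0. Counting sequence:
  Step 1: counter = 1
  Step 2: counter = 2
  Step 3: counter = 3
  Step 4: counter = 4
Counter reached 4 -> halt
Total steps = 4

4


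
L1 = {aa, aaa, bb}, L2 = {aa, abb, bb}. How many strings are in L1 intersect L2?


L1 = {aa, aaa, bb}
L2 = {aa, abb, bb}
Checking each string in L1 against L2:
  'aa': in L2? Yes
  'aaa': in L2? No
  'bb': in L2? Yes
Intersection = {aa, bb}
|L1 ∩ L2| = 2

2


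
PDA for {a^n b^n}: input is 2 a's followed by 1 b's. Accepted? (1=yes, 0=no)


Language requires equal numbers of a's and b's
PDA pushes for each 'a', pops for each 'b'
Number of a's = 2
Number of b's = 1
2 != 1 -> Reject

0


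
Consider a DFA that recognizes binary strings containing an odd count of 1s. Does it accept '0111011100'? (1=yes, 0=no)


DFA has 2 states: q_even (start, accept=no) and q_odd
Processing string '0111011100' character by character:
  Position 0: read '0', 1-count=0 -> q_even (no change)
  Position 1: read '1', 1-count=1 -> q_odd
  Position 2: read '1', 1-count=2 -> q_even
  Position 3: read '1', 1-count=3 -> q_odd
  Position 4: read '0', 1-count=3 -> q_odd (no change)
  Position 5: read '1', 1-count=4 -> q_even
  Position 6: read '1', 1-count=5 -> q_odd
  Position 7: read '1', 1-count=6 -> q_even
  Position 8: read '0', 1-count=6 -> q_even (no change)
  Position 9: read '0', 1-count=6 -> q_even (no change)
Final state: q_even, total 1s = 6 (even); the DFA requires an odd count -> reject

0


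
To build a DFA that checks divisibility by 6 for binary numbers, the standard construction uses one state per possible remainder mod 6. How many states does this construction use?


Divisibility by 6 is tracked via the remainder mod 6: 0, 1, ..., 5
The construction assigns one state to each remainder
Number of remainders = 6

6


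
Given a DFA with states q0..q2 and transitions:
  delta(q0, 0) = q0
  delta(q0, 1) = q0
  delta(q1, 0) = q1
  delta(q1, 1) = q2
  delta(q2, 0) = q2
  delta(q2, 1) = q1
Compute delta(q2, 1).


Looking up transition function:
delta(q2, 1) in the table
Row: q2, Column: 1
Result: q1

q1


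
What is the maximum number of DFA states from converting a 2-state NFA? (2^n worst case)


NFA has 2 states
Subset construction: each DFA state = subset of NFA states
Maximum subsets = 2^2
2^2 = 4

4


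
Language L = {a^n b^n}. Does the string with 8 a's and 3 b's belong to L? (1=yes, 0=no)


Language requires equal numbers of a's and b's
PDA pushes for each 'a', pops for each 'b'
Number of a's = 8
Number of b's = 3
8 != 3 -> Reject

0


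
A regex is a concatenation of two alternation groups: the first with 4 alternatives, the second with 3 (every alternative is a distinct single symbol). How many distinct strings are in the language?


First group: 4 alternatives
Second group: 3 alternatives
Concatenation: each choice from group 1 pairs with each from group 2
Total = 4 x 3 = 12

12


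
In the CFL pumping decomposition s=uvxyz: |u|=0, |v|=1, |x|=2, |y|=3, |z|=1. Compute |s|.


|s| = |u| + |v| + |x| + |y| + |z|
= 0 + 1 + 2 + 3 + 1
= 1 + 2 + 4
= 3 + 4
= 7

7


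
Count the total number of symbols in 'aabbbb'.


String: 'aabbbb'
Counting characters:
  'a' appears 2 time(s)
  'b' appears 4 time(s)
Total length = 2 + 4 = 6

6


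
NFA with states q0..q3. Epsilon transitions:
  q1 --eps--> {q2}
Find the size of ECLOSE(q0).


Starting from q0
Initialize closure = {q0}
q0 has no outgoing epsilon transitions -> nothing to add
Final closure: {q0}
Size = 1

1


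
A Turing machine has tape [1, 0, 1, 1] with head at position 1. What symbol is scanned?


Tape: [1, 0, 1, 1]
Positions: 0 1 2 3
Values:    1 0 1 1
Head at position 1
tape[1] = 0

0


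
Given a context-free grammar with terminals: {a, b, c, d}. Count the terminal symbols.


Terminal symbols: a, b, c, d
Counting each: a (#1), b (#2), c (#3), d (#4)
Total = 4

4


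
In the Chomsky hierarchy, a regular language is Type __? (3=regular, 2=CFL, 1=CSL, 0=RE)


Chomsky hierarchy levels:
  Type 3: Regular (DFA/NFA/regex)
  Type 2: Context-free (PDA)
  Type 1: Context-sensitive
  Type 0: Recursively enumerable (TM)
'regular' corresponds to Type 3

3


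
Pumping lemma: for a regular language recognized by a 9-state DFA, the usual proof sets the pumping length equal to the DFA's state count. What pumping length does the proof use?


Pumping lemma for regular languages (standard proof):
Take p = |Q|, the number of DFA states.
Any string of length >= |Q| passes through |Q|+1 states while reading its first |Q| symbols,
so by pigeonhole some state repeats, giving the loop that can be pumped.
Here |Q| = 9
Therefore the proof uses p = 9

9


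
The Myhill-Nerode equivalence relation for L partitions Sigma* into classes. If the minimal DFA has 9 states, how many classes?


Myhill-Nerode theorem:
Number of equivalence classes = number of states in minimal DFA
Minimal DFA states = 9
Therefore equivalence classes = 9

9


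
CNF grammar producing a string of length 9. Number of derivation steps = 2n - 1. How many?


Chomsky Normal Form derivation:
String length n = 9
Each step either:
  - Splits a nonterminal into two (n-1 such steps)
  - Converts a nonterminal to terminal (n such steps)
Total = (n-1) + n = 2n - 1
= 2(9) - 1
= 18 - 1
= 17

17


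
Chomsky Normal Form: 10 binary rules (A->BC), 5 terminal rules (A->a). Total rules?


CNF allows two rule forms:
  A -> BC (binary): 10 rules
  A -> a (terminal): 5 rules
Total = 10 + 5 = 15

15


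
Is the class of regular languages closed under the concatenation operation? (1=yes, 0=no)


Regular languages are closed under:
- Union (DFA product construction)
- Intersection (DFA product construction)
- Complement (swap accept/reject states)
- Concatenation (NFA construction)
- Kleene star (NFA construction)
concatenation is in this list
Therefore: closed

1


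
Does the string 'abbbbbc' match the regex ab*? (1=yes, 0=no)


Pattern: ab*
String: 'abbbbbc'
Pattern requires: exactly one 'a' followed by zero or more 'b's
First char is 'a' -> OK
Rest 'bbbbbc': all b's? No
Result: 0

0


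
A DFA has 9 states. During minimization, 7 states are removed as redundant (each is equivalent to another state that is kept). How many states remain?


Original DFA: 9 states
Redundant states removed: 7
Minimized states = original - removed
= 9 - 7
= 2

2


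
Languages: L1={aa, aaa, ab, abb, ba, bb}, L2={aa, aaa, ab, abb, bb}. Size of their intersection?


L1 = {aa, aaa, ab, abb, ba, bb}
L2 = {aa, aaa, ab, abb, bb}
Checking each string in L1 against L2:
  'aa': in L2? Yes
  'aaa': in L2? Yes
  'ab': in L2? Yes
  'abb': in L2? Yes
  'ba': in L2? No
  'bb': in L2? Yes
Intersection = {aa, aaa, ab, abb, bb}
|L1 ∩ L2| = 5

5


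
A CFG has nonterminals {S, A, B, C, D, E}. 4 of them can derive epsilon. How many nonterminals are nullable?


Nonterminals: {S, A, B, C, D, E}
A nonterminal is nullable if it can derive epsilon
Counting nullable nonterminals: 4
Total nullable = 4

4


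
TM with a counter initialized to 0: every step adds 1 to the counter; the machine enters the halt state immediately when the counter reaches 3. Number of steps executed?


Counter starts at 0. Counting sequence:
  Step 1: counter = 1
  Step 2: counter = 2
  Step 3: counter = 3
Counter reached 3 -> halt
Total steps = 3

3


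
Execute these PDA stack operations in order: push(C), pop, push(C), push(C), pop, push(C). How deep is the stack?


Tracing stack operations:
  push(C) -> stack = [C], depth=1
  pop -> removed C, stack = [], depth=0
  push(C) -> stack = [C], depth=1
  push(C) -> stack = [C,C], depth=2
  pop -> removed C, stack = [C], depth=1
  push(C) -> stack = [C,C], depth=2
Final depth = 2

2


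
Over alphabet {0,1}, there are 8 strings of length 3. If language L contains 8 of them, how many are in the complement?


Alphabet: {0,1}
String length: 3
Total strings of length 3 = 2^3 = 8
Strings in L = 8
Complement = total - |L|
= 8 - 8
= 0

0


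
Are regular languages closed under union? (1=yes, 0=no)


Regular languages are closed under all standard operations:
- Union: Yes (product construction)
- Intersection: Yes (product construction)
- Complement: Yes (swap accept/reject)
- Concatenation: Yes (NFA construction)
Operation: union -> Closed

1


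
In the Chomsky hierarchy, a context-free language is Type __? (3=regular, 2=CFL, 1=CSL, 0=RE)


Chomsky hierarchy levels:
  Type 3: Regular (DFA/NFA/regex)
  Type 2: Context-free (PDA)
  Type 1: Context-sensitive
  Type 0: Recursively enumerable (TM)
'context-free' corresponds to Type 2

2


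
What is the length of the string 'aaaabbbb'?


String: 'aaaabbbb'
Counting characters:
  'a' appears 4 time(s)
  'b' appears 4 time(s)
Total length = 4 + 4 = 8

8


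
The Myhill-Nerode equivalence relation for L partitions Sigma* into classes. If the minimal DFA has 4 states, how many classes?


Myhill-Nerode theorem:
Number of equivalence classes = number of states in minimal DFA
Minimal DFA states = 4
Therefore equivalence classes = 4

4


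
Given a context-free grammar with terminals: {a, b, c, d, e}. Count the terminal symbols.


Terminal symbols: a, b, c, d, e
Counting each: a (#1), b (#2), c (#3), d (#4), e (#5)
Total = 5

5


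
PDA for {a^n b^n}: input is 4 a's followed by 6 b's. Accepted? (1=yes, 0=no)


Language requires equal numbers of a's and b's
PDA pushes for each 'a', pops for each 'b'
Number of a's = 4
Number of b's = 6
4 != 6 -> Reject

0


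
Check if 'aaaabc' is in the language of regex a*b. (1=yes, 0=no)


Pattern: a*b
String: 'aaaabc'
Pattern requires: zero or more 'a's followed by exactly one 'b'
Found 4 leading 'a's
Remaining: 'bc'
Remaining is not 'b' -> no match
Result: 0

0


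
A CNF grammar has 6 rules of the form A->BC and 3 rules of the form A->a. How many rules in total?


CNF allows two rule forms:
  A -> BC (binary): 6 rules
  A -> a (terminal): 3 rules
Total = 6 + 3 = 9

9


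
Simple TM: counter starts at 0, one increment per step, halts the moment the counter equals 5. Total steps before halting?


Counter starts at 0. Counting sequence:
  Step 1: counter = 1
  Step 2: counter = 2
  Step 3: counter = 3
  Step 4: counter = 4
  Step 5: counter = 5
Counter reached 5 -> halt
Total steps = 5

5


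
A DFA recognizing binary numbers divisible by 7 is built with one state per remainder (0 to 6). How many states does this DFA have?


Divisibility by 7 is tracked via the remainder mod 7: 0, 1, ..., 6
The construction assigns one state to each remainder
Number of remainders = 7

7


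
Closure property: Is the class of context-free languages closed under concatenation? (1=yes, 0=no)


CFL closure properties:
  Closed under: union, concatenation, Kleene star
  NOT closed under: intersection, complement
Operation 'concatenation' is in closed list -> Yes (closed)

1


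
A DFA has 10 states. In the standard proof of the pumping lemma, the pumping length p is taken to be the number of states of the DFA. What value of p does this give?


Pumping lemma for regular languages (standard proof):
Take p = |Q|, the number of DFA states.
Any string of length >= |Q| passes through |Q|+1 states while reading its first |Q| symbols,
so by pigeonhole some state repeats, giving the loop that can be pumped.
Here |Q| = 10
Therefore the proof uses p = 10

10


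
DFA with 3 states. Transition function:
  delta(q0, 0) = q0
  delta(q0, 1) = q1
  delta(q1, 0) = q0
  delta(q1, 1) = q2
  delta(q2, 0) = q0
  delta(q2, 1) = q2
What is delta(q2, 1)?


Looking up transition function:
delta(q2, 1) in the table
Row: q2, Column: 1
Result: q2

q2


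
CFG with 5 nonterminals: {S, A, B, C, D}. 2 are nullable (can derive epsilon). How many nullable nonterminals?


Nonterminals: {S, A, B, C, D}
A nonterminal is nullable if it can derive epsilon
Counting nullable nonterminals: 2
Total nullable = 2

2


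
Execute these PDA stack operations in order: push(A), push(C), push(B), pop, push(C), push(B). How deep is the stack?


Tracing stack operations:
  push(A) -> stack = [A], depth=1
  push(C) -> stack = [A,C], depth=2
  push(B) -> stack = [A,C,B], depth=3
  pop -> removed B, stack = [A,C], depth=2
  push(C) -> stack = [A,C,C], depth=3
  push(B) -> stack = [A,C,C,B], depth=4
Final depth = 4

4


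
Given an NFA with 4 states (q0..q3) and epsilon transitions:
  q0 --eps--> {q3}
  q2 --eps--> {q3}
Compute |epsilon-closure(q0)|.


Starting from q0
Initialize closure = {q0}
Follow epsilon from q0 -> add q3
Final closure: {q0, q3}
Size = 2

2


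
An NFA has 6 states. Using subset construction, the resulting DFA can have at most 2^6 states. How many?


NFA has 6 states
Subset construction: each DFA state = subset of NFA states
Maximum subsets = 2^6
2^6 = 64

64


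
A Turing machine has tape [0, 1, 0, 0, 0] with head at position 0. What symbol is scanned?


Tape: [0, 1, 0, 0, 0]
Positions: 0 1 2 3 4
Values:    0 1 0 0 0
Head at position 0
tape[0] = 0

0


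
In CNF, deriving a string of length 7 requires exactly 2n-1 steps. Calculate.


Chomsky Normal Form derivation:
String length n = 7
Each step either:
  - Splits a nonterminal into two (n-1 such steps)
  - Converts a nonterminal to terminal (n such steps)
Total = (n-1) + n = 2n - 1
= 2(7) - 1
= 14 - 1
= 13

13


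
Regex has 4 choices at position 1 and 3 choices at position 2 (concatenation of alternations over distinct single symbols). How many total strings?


First group: 4 alternatives
Second group: 3 alternatives
Concatenation: each choice from group 1 pairs with each from group 2
Total = 4 x 3 = 12

12


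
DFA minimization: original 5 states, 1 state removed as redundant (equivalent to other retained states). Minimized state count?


Original DFA: 5 states
Redundant states removed: 1
Minimized states = original - removed
= 5 - 1
= 4

4


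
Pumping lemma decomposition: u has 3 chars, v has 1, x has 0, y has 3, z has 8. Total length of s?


|s| = |u| + |v| + |x| + |y| + |z|
= 3 + 1 + 0 + 3 + 8
= 4 + 0 + 11
= 4 + 11
= 15

15


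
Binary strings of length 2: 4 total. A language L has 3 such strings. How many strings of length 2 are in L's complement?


Alphabet: {0,1}
String length: 2
Total strings of length 2 = 2^2 = 4
Strings in L = 3
Complement = total - |L|
= 4 - 3
= 1

1


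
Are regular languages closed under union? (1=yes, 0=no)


Regular languages are closed under:
- Union (DFA product construction)
- Intersection (DFA product construction)
- Complement (swap accept/reject states)
- Concatenation (NFA construction)
- Kleene star (NFA construction)
union is in this list
Therefore: closed

1


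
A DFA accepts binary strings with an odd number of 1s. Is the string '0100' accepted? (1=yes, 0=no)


DFA has 2 states: q_even (start, accept=no) and q_odd
Processing string '0100' character by character:
  Position 0: read '0', 1-count=0 -> q_even (no change)
  Position 1: read '1', 1-count=1 -> q_odd
  Position 2: read '0', 1-count=1 -> q_odd (no change)
  Position 3: read '0', 1-count=1 -> q_odd (no change)
Final state: q_odd, total 1s = 1 (odd); the DFA requires an odd count -> accept

1


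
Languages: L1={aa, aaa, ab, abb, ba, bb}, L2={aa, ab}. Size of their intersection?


L1 = {aa, aaa, ab, abb, ba, bb}
L2 = {aa, ab}
Checking each string in L1 against L2:
  'aa': in L2? Yes
  'aaa': in L2? No
  'ab': in L2? Yes
  'abb': in L2? No
  'ba': in L2? No
  'bb': in L2? No
Intersection = {aa, ab}
|L1 ∩ L2| = 2

2


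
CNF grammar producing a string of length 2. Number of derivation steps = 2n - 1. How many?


Chomsky Normal Form derivation:
String length n = 2
Each step either:
  - Splits a nonterminal into two (n-1 such steps)
  - Converts a nonterminal to terminal (n such steps)
Total = (n-1) + n = 2n - 1
= 2(2) - 1
= 4 - 1
= 3

3


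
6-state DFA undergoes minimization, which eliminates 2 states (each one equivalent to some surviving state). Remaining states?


Original DFA: 6 states
Redundant states removed: 2
Minimized states = original - removed
= 6 - 2
= 4

4


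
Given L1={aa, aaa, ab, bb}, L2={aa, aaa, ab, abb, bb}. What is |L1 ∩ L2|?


L1 = {aa, aaa, ab, bb}
L2 = {aa, aaa, ab, abb, bb}
Checking each string in L1 against L2:
  'aa': in L2? Yes
  'aaa': in L2? Yes
  'ab': in L2? Yes
  'bb': in L2? Yes
Intersection = {aa, aaa, ab, bb}
|L1 ∩ L2| = 4

4


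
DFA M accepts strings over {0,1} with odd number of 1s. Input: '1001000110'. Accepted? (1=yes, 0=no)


DFA has 2 states: q_even (start, accept=no) and q_odd
Processing string '1001000110' character by character:
  Position 0: read '1', 1-count=1 -> q_odd
  Position 1: read '0', 1-count=1 -> q_odd (no change)
  Position 2: read '0', 1-count=1 -> q_odd (no change)
  Position 3: read '1', 1-count=2 -> q_even
  Position 4: read '0', 1-count=2 -> q_even (no change)
  Position 5: read '0', 1-count=2 -> q_even (no change)
  Position 6: read '0', 1-count=2 -> q_even (no change)
  Position 7: read '1', 1-count=3 -> q_odd
  Position 8: read '1', 1-count=4 -> q_even
  Position 9: read '0', 1-count=4 -> q_even (no change)
Final state: q_even, total 1s = 4 (even); the DFA requires an odd count -> reject

0


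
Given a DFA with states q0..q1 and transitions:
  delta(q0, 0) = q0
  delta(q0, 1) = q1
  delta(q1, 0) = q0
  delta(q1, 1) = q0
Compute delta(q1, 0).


Looking up transition function:
delta(q1, 0) in the table
Row: q1, Column: 0
Result: q0

q0


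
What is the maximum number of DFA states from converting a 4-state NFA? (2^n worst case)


NFA has 4 states
Subset construction: each DFA state = subset of NFA states
Maximum subsets = 2^4
2^4 = 16

16


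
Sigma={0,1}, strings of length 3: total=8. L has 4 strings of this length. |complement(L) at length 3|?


Alphabet: {0,1}
String length: 3
Total strings of length 3 = 2^3 = 8
Strings in L = 4
Complement = total - |L|
= 8 - 4
= 4

4


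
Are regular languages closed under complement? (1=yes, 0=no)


Regular languages are closed under:
- Union (DFA product construction)
- Intersection (DFA product construction)
- Complement (swap accept/reject states)
- Concatenation (NFA construction)
- Kleene star (NFA construction)
complement is in this list
Therefore: closed

1


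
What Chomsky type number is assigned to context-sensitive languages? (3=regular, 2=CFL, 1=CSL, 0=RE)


Chomsky hierarchy levels:
  Type 3: Regular (DFA/NFA/regex)
  Type 2: Context-free (PDA)
  Type 1: Context-sensitive
  Type 0: Recursively enumerable (TM)
'context-sensitive' corresponds to Type 1

1


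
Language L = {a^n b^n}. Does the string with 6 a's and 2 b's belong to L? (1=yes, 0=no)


Language requires equal numbers of a's and b's
PDA pushes for each 'a', pops for each 'b'
Number of a's = 6
Number of b's = 2
6 != 2 -> Reject

0


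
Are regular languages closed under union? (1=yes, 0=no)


Regular languages are closed under all standard operations:
- Union: Yes (product construction)
- Intersection: Yes (product construction)
- Complement: Yes (swap accept/reject)
- Concatenation: Yes (NFA construction)
Operation: union -> Closed

1


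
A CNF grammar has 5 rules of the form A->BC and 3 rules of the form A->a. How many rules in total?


CNF allows two rule forms:
  A -> BC (binary): 5 rules
  A -> a (terminal): 3 rules
Total = 5 + 3 = 8

8


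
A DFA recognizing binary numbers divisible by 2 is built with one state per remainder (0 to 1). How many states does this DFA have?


Divisibility by 2 is tracked via the remainder mod 2: 0, 1, ..., 1
The construction assigns one state to each remainder
Number of remainders = 2

2


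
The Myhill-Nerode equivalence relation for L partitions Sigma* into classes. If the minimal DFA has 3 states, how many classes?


Myhill-Nerode theorem:
Number of equivalence classes = number of states in minimal DFA
Minimal DFA states = 3
Therefore equivalence classes = 3

3


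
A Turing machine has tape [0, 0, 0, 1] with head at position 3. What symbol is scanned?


Tape: [0, 0, 0, 1]
Positions: 0 1 2 3
Values:    0 0 0 1
Head at position 3
tape[3] = 1

1


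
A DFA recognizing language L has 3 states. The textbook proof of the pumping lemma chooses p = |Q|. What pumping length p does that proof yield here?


Pumping lemma for regular languages (standard proof):
Take p = |Q|, the number of DFA states.
Any string of length >= |Q| passes through |Q|+1 states while reading its first |Q| symbols,
so by pigeonhole some state repeats, giving the loop that can be pumped.
Here |Q| = 3
Therefore the proof uses p = 3

3


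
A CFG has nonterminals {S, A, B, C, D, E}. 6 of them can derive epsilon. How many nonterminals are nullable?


Nonterminals: {S, A, B, C, D, E}
A nonterminal is nullable if it can derive epsilon
Counting nullable nonterminals: 6
Total nullable = 6

6


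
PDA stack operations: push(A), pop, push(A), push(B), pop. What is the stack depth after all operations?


Tracing stack operations:
  push(A) -> stack = [A], depth=1
  pop -> removed A, stack = [], depth=0
  push(A) -> stack = [A], depth=1
  push(B) -> stack = [A,B], depth=2
  pop -> removed B, stack = [A], depth=1
Final depth = 1

1


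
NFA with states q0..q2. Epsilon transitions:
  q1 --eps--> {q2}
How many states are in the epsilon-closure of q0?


Starting from q0
Initialize closure = {q0}
q0 has no outgoing epsilon transitions -> nothing to add
Final closure: {q0}
Size = 1

1


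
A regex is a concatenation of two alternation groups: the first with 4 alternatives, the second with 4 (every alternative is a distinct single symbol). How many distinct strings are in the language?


First group: 4 alternatives
Second group: 4 alternatives
Concatenation: each choice from group 1 pairs with each from group 2
Total = 4 x 4 = 16

16


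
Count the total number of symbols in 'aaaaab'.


String: 'aaaaab'
Counting characters:
  'a' appears 5 time(s)
  'b' appears 1 time(s)
Total length = 5 + 1 = 6

6


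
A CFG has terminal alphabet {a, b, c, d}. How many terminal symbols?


Terminal symbols: a, b, c, d
Counting each: a (#1), b (#2), c (#3), d (#4)
Total = 4

4


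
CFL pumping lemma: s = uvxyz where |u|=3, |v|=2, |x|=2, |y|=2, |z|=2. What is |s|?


|s| = |u| + |v| + |x| + |y| + |z|
= 3 + 2 + 2 + 2 + 2
= 5 + 2 + 4
= 7 + 4
= 11

11


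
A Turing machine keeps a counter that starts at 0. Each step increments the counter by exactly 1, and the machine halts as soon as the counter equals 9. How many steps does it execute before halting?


Counter starts at 0. Counting sequence:
  Step 1: counter = 1
  Step 2: counter = 2
  Step 3: counter = 3
  Step 4: counter = 4
  Step 5: counter = 5
  Step 6: counter = 6
  ...
  Step 9: counter = 9
Counter reached 9 -> halt
Total steps = 9

9


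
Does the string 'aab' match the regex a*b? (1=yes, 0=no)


Pattern: a*b
String: 'aab'
Pattern requires: zero or more 'a's followed by exactly one 'b'
Found 2 leading 'a's
Remaining: 'b'
Remaining is exactly 'b' -> match
Result: 1

1


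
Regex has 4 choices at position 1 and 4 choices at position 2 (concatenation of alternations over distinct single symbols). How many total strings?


First group: 4 alternatives
Second group: 4 alternatives
Concatenation: each choice from group 1 pairs with each from group 2
Total = 4 x 4 = 16

16


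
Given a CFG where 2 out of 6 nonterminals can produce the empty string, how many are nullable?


Nonterminals: {S, A, B, C, D, E}
A nonterminal is nullable if it can derive epsilon
Counting nullable nonterminals: 2
Total nullable = 2

2


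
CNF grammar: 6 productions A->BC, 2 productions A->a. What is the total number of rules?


CNF allows two rule forms:
  A -> BC (binary): 6 rules
  A -> a (terminal): 2 rules
Total = 6 + 2 = 8

8


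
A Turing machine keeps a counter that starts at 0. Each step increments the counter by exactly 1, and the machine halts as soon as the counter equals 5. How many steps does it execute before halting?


Counter starts at 0. Counting sequence:
  Step 1: counter = 1
  Step 2: counter = 2
  Step 3: counter = 3
  Step 4: counter = 4
  Step 5: counter = 5
Counter reached 5 -> halt
Total steps = 5

5


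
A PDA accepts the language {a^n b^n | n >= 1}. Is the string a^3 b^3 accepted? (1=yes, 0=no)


Language requires equal numbers of a's and b's
PDA pushes for each 'a', pops for each 'b'
Number of a's = 3
Number of b's = 3
3 == 3 -> Accept

1


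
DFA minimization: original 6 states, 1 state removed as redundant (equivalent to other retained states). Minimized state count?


Original DFA: 6 states
Redundant states removed: 1
Minimized states = original - removed
= 6 - 1
= 5

5


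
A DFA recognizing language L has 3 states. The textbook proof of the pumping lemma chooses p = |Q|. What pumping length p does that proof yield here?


Pumping lemma for regular languages (standard proof):
Take p = |Q|, the number of DFA states.
Any string of length >= |Q| passes through |Q|+1 states while reading its first |Q| symbols,
so by pigeonhole some state repeats, giving the loop that can be pumped.
Here |Q| = 3
Therefore the proof uses p = 3

3
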